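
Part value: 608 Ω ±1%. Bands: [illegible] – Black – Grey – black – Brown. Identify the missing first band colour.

608 Ω = 608 × 10^0.
The first band gives digit 6 of the significand, and 6 is blue.

blue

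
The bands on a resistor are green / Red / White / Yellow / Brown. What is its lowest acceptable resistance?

Green → 5 (first significant figure)
Red → 2 (second significant figure)
White → 9 (third significant figure)
Yellow → ×10^4 multiplier
Brown → ±1% tolerance
529 × 10000 = 5290000 Ω
Lowest = 5290000 × (1 − 1/100) = 5237100 Ω.

5237100 Ω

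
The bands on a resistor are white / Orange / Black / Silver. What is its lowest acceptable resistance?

83.7 Ω

White → 9 (first significant figure)
Orange → 3 (second significant figure)
Black → ×1 multiplier
Silver → ±10% tolerance
93 × 1 = 93 Ω
Lowest = 93 × (1 − 10/100) = 83.7 Ω.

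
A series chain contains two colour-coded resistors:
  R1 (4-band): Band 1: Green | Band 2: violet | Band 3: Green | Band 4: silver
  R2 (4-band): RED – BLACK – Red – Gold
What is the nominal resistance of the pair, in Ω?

R1: green, violet → 57; green ×10^5 → 5700000 Ω.
R2: red, black → 20; red ×10^2 → 2000 Ω.
Series: 5700000 + 2000 = 5702000 Ω.

5702000 Ω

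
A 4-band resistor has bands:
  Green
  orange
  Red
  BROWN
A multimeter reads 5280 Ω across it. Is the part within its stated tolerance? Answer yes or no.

yes

Green → 5 (first significant figure)
Orange → 3 (second significant figure)
Red → ×10^2 multiplier
Brown → ±1% tolerance
53 × 100 = 5300 Ω
Allowed range: 5247 Ω to 5353 Ω.
5280 Ω lies inside that range.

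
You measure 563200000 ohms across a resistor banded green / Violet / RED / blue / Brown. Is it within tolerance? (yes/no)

Green → 5 (first significant figure)
Violet → 7 (second significant figure)
Red → 2 (third significant figure)
Blue → ×10^6 multiplier
Brown → ±1% tolerance
572 × 1000000 = 572000000 Ω
Allowed range: 566280000 Ω to 577720000 Ω.
563200000 ohms lies outside that range.

no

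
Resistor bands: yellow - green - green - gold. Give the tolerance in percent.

The last band, gold, is the tolerance band.
Gold corresponds to ±5%.

±5%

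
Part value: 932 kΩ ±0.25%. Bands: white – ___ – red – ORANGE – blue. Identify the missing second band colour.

orange

932000 Ω = 932 × 10^3.
The second band gives digit 3 of the significand, and 3 is orange.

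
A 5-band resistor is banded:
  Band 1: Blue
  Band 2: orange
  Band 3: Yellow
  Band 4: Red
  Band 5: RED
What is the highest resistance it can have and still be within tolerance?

64668 Ω

Blue → 6 (first significant figure)
Orange → 3 (second significant figure)
Yellow → 4 (third significant figure)
Red → ×10^2 multiplier
Red → ±2% tolerance
634 × 100 = 63400 Ω
Highest = 63400 × (1 + 2/100) = 64668 Ω.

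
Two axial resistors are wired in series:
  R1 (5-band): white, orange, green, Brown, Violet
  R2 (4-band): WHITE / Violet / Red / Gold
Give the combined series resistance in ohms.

19050 Ω

R1: white, orange, green → 935; brown ×10 → 9350 Ω.
R2: white, violet → 97; red ×10^2 → 9700 Ω.
Series: 9350 + 9700 = 19050 Ω.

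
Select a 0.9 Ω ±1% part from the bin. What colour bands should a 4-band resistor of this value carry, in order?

white, black, silver, brown

0.9 Ω = 90 × 10^-2.
9 → white
0 → black
Multiplier 10^-2 → silver.
±1% tolerance → brown.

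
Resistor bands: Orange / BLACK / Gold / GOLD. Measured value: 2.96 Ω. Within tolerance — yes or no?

Orange → 3 (first significant figure)
Black → 0 (second significant figure)
Gold → ×0.1 multiplier
Gold → ±5% tolerance
30 × 0.1 = 3 Ω
Allowed range: 2.85 Ω to 3.15 Ω.
2.96 Ω lies inside that range.

yes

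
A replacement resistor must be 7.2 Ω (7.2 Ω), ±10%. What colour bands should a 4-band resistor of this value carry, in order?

7.2 Ω = 72 × 10^-1.
7 → violet
2 → red
Multiplier 10^-1 → gold.
±10% tolerance → silver.

violet, red, gold, silver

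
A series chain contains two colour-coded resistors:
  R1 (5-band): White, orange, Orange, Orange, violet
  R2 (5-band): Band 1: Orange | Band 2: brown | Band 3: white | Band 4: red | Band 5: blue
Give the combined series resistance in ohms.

964900 Ω

R1: white, orange, orange → 933; orange ×10^3 → 933000 Ω.
R2: orange, brown, white → 319; red ×10^2 → 31900 Ω.
Series: 933000 + 31900 = 964900 Ω.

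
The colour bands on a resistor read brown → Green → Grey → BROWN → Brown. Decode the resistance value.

1580 Ω

Brown → 1 (first significant figure)
Green → 5 (second significant figure)
Grey → 8 (third significant figure)
Brown → ×10 multiplier
158 × 10 = 1580 Ω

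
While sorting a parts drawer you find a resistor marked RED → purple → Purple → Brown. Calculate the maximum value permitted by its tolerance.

Red → 2 (first significant figure)
Violet → 7 (second significant figure)
Violet → ×10^7 multiplier
Brown → ±1% tolerance
27 × 10000000 = 270000000 Ω
Maximum = 270000000 × (1 + 1/100) = 272700000 Ω.

272700000 Ω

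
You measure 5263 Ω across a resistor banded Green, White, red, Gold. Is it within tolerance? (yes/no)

Green → 5 (first significant figure)
White → 9 (second significant figure)
Red → ×10^2 multiplier
Gold → ±5% tolerance
59 × 100 = 5900 Ω
Allowed range: 5605 Ω to 6195 Ω.
5263 Ω lies outside that range.

no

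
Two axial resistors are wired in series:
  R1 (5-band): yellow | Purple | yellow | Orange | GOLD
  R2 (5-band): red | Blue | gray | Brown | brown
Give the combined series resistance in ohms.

476680 Ω

R1: yellow, violet, yellow → 474; orange ×10^3 → 474000 Ω.
R2: red, blue, grey → 268; brown ×10 → 2680 Ω.
Series: 474000 + 2680 = 476680 Ω.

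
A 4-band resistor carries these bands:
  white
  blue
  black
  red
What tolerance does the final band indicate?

±2%

The last band, red, is the tolerance band.
Red corresponds to ±2%.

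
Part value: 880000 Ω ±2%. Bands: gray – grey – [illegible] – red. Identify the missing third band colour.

880000 Ω = 88 × 10^4.
The third band is the multiplier, 10^4, which is yellow.

yellow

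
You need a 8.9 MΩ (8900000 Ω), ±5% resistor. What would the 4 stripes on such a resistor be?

grey, white, green, gold

8900000 Ω = 89 × 10^5.
8 → grey
9 → white
Multiplier 10^5 → green.
±5% tolerance → gold.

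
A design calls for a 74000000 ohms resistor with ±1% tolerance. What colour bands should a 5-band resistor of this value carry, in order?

74000000 Ω = 740 × 10^5.
7 → violet
4 → yellow
0 → black
Multiplier 10^5 → green.
±1% tolerance → brown.

violet, yellow, black, green, brown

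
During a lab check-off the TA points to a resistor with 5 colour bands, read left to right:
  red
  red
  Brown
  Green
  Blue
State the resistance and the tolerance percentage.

Red → 2 (first significant figure)
Red → 2 (second significant figure)
Brown → 1 (third significant figure)
Green → ×10^5 multiplier
Blue → ±0.25% tolerance
221 × 100000 = 22100000 Ω

22100000 Ω ±0.25%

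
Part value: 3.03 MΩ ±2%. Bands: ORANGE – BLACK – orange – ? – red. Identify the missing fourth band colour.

3030000 Ω = 303 × 10^4.
The fourth band is the multiplier, 10^4, which is yellow.

yellow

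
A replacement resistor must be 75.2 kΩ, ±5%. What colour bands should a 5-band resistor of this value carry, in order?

75200 Ω = 752 × 10^2.
7 → violet
5 → green
2 → red
Multiplier 10^2 → red.
±5% tolerance → gold.

violet, green, red, red, gold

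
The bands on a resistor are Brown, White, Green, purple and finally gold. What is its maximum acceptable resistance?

2047500000 Ω

Brown → 1 (first significant figure)
White → 9 (second significant figure)
Green → 5 (third significant figure)
Violet → ×10^7 multiplier
Gold → ±5% tolerance
195 × 10000000 = 1950000000 Ω
Maximum = 1950000000 × (1 + 5/100) = 2047500000 Ω.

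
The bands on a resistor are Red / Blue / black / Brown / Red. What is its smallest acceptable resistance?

2548 Ω

Red → 2 (first significant figure)
Blue → 6 (second significant figure)
Black → 0 (third significant figure)
Brown → ×10 multiplier
Red → ±2% tolerance
260 × 10 = 2600 Ω
Smallest = 2600 × (1 − 2/100) = 2548 Ω.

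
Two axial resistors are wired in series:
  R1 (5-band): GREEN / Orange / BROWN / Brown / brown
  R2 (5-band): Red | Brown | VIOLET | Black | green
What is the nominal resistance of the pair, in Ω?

5527 Ω

R1: green, orange, brown → 531; brown ×10 → 5310 Ω.
R2: red, brown, violet → 217; black ×1 → 217 Ω.
Series: 5310 + 217 = 5527 Ω.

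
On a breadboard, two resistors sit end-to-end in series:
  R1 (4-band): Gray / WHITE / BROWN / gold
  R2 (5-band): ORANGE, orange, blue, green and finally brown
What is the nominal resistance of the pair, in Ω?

33600890 Ω

R1: grey, white → 89; brown ×10 → 890 Ω.
R2: orange, orange, blue → 336; green ×10^5 → 33600000 Ω.
Series: 890 + 33600000 = 33600890 Ω.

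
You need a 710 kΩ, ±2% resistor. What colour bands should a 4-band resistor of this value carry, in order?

710000 Ω = 71 × 10^4.
7 → violet
1 → brown
Multiplier 10^4 → yellow.
±2% tolerance → red.

violet, brown, yellow, red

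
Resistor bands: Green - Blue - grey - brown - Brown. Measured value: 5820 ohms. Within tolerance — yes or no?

Green → 5 (first significant figure)
Blue → 6 (second significant figure)
Grey → 8 (third significant figure)
Brown → ×10 multiplier
Brown → ±1% tolerance
568 × 10 = 5680 Ω
Allowed range: 5623.2 Ω to 5736.8 Ω.
5820 ohms lies outside that range.

no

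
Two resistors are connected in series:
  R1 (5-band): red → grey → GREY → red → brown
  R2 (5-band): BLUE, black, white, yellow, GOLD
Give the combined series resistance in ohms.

R1: red, grey, grey → 288; red ×10^2 → 28800 Ω.
R2: blue, black, white → 609; yellow ×10^4 → 6090000 Ω.
Series: 28800 + 6090000 = 6118800 Ω.

6118800 Ω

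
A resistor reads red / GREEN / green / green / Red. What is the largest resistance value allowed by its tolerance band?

26010000 Ω

Red → 2 (first significant figure)
Green → 5 (second significant figure)
Green → 5 (third significant figure)
Green → ×10^5 multiplier
Red → ±2% tolerance
255 × 100000 = 25500000 Ω
Largest = 25500000 × (1 + 2/100) = 26010000 Ω.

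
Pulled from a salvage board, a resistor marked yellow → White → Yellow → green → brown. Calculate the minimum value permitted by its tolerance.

48906000 Ω

Yellow → 4 (first significant figure)
White → 9 (second significant figure)
Yellow → 4 (third significant figure)
Green → ×10^5 multiplier
Brown → ±1% tolerance
494 × 100000 = 49400000 Ω
Minimum = 49400000 × (1 − 1/100) = 48906000 Ω.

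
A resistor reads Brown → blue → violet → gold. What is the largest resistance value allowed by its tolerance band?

168000000 Ω

Brown → 1 (first significant figure)
Blue → 6 (second significant figure)
Violet → ×10^7 multiplier
Gold → ±5% tolerance
16 × 10000000 = 160000000 Ω
Largest = 160000000 × (1 + 5/100) = 168000000 Ω.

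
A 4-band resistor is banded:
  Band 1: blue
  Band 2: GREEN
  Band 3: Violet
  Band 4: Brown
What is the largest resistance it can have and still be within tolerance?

656500000 Ω

Blue → 6 (first significant figure)
Green → 5 (second significant figure)
Violet → ×10^7 multiplier
Brown → ±1% tolerance
65 × 10000000 = 650000000 Ω
Largest = 650000000 × (1 + 1/100) = 656500000 Ω.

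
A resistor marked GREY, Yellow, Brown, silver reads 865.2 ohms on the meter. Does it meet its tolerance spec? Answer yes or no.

yes

Grey → 8 (first significant figure)
Yellow → 4 (second significant figure)
Brown → ×10 multiplier
Silver → ±10% tolerance
84 × 10 = 840 Ω
Allowed range: 756 Ω to 924 Ω.
865.2 ohms lies inside that range.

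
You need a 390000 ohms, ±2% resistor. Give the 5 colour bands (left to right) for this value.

orange, white, black, orange, red

390000 Ω = 390 × 10^3.
3 → orange
9 → white
0 → black
Multiplier 10^3 → orange.
±2% tolerance → red.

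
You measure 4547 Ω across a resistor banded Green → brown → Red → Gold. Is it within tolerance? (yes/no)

no

Green → 5 (first significant figure)
Brown → 1 (second significant figure)
Red → ×10^2 multiplier
Gold → ±5% tolerance
51 × 100 = 5100 Ω
Allowed range: 4845 Ω to 5355 Ω.
4547 Ω lies outside that range.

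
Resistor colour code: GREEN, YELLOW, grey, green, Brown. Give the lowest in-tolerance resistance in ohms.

54252000 Ω

Green → 5 (first significant figure)
Yellow → 4 (second significant figure)
Grey → 8 (third significant figure)
Green → ×10^5 multiplier
Brown → ±1% tolerance
548 × 100000 = 54800000 Ω
Lowest = 54800000 × (1 − 1/100) = 54252000 Ω.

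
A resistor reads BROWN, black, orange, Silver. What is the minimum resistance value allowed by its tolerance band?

Brown → 1 (first significant figure)
Black → 0 (second significant figure)
Orange → ×10^3 multiplier
Silver → ±10% tolerance
10 × 1000 = 10000 Ω
Minimum = 10000 × (1 − 10/100) = 9000 Ω.

9000 Ω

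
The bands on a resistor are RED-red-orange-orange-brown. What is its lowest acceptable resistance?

Red → 2 (first significant figure)
Red → 2 (second significant figure)
Orange → 3 (third significant figure)
Orange → ×10^3 multiplier
Brown → ±1% tolerance
223 × 1000 = 223000 Ω
Lowest = 223000 × (1 − 1/100) = 220770 Ω.

220770 Ω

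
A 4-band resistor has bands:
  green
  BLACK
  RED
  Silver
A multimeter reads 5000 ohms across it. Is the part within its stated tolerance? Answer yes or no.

Green → 5 (first significant figure)
Black → 0 (second significant figure)
Red → ×10^2 multiplier
Silver → ±10% tolerance
50 × 100 = 5000 Ω
Allowed range: 4500 Ω to 5500 Ω.
5000 ohms lies inside that range.

yes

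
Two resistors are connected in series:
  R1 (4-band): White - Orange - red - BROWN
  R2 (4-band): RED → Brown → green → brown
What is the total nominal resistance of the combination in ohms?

2109300 Ω

R1: white, orange → 93; red ×10^2 → 9300 Ω.
R2: red, brown → 21; green ×10^5 → 2100000 Ω.
Series: 9300 + 2100000 = 2109300 Ω.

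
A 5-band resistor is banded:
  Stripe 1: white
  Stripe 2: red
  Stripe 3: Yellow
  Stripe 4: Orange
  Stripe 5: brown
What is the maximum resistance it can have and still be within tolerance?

933240 Ω

White → 9 (first significant figure)
Red → 2 (second significant figure)
Yellow → 4 (third significant figure)
Orange → ×10^3 multiplier
Brown → ±1% tolerance
924 × 1000 = 924000 Ω
Maximum = 924000 × (1 + 1/100) = 933240 Ω.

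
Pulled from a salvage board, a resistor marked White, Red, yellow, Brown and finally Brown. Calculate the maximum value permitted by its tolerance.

White → 9 (first significant figure)
Red → 2 (second significant figure)
Yellow → 4 (third significant figure)
Brown → ×10 multiplier
Brown → ±1% tolerance
924 × 10 = 9240 Ω
Maximum = 9240 × (1 + 1/100) = 9332.4 Ω.

9332.4 Ω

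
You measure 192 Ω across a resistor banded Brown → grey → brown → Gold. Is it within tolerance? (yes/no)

no

Brown → 1 (first significant figure)
Grey → 8 (second significant figure)
Brown → ×10 multiplier
Gold → ±5% tolerance
18 × 10 = 180 Ω
Allowed range: 171 Ω to 189 Ω.
192 Ω lies outside that range.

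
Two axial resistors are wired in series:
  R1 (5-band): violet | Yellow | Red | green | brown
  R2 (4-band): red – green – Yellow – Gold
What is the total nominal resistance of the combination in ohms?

74450000 Ω

R1: violet, yellow, red → 742; green ×10^5 → 74200000 Ω.
R2: red, green → 25; yellow ×10^4 → 250000 Ω.
Series: 74200000 + 250000 = 74450000 Ω.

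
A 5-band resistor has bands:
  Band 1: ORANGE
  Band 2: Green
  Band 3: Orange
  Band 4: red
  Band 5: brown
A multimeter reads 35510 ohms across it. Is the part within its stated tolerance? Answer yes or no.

Orange → 3 (first significant figure)
Green → 5 (second significant figure)
Orange → 3 (third significant figure)
Red → ×10^2 multiplier
Brown → ±1% tolerance
353 × 100 = 35300 Ω
Allowed range: 34947 Ω to 35653 Ω.
35510 ohms lies inside that range.

yes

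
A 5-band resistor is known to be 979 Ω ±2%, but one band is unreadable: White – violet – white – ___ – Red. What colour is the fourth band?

979 Ω = 979 × 10^0.
The fourth band is the multiplier, 10^0, which is black.

black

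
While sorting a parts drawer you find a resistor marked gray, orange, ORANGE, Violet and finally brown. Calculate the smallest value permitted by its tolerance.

Grey → 8 (first significant figure)
Orange → 3 (second significant figure)
Orange → 3 (third significant figure)
Violet → ×10^7 multiplier
Brown → ±1% tolerance
833 × 10000000 = 8330000000 Ω
Smallest = 8330000000 × (1 − 1/100) = 8246700000 Ω.

8246700000 Ω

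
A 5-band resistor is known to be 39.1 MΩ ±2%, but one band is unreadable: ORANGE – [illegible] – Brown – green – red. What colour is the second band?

white

39100000 Ω = 391 × 10^5.
The second band gives digit 9 of the significand, and 9 is white.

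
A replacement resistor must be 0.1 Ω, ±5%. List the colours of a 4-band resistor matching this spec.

brown, black, silver, gold

0.1 Ω = 10 × 10^-2.
1 → brown
0 → black
Multiplier 10^-2 → silver.
±5% tolerance → gold.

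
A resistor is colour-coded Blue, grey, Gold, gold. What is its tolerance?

±5%

The last band, gold, is the tolerance band.
Gold corresponds to ±5%.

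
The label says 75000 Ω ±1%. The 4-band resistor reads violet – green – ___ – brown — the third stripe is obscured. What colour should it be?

75000 Ω = 75 × 10^3.
The third band is the multiplier, 10^3, which is orange.

orange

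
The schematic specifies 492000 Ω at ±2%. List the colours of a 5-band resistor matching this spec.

yellow, white, red, orange, red

492000 Ω = 492 × 10^3.
4 → yellow
9 → white
2 → red
Multiplier 10^3 → orange.
±2% tolerance → red.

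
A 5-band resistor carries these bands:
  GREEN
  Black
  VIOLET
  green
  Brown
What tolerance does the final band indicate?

The last band, brown, is the tolerance band.
Brown corresponds to ±1%.

±1%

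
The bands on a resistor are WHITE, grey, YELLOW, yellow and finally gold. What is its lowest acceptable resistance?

White → 9 (first significant figure)
Grey → 8 (second significant figure)
Yellow → 4 (third significant figure)
Yellow → ×10^4 multiplier
Gold → ±5% tolerance
984 × 10000 = 9840000 Ω
Lowest = 9840000 × (1 − 5/100) = 9348000 Ω.

9348000 Ω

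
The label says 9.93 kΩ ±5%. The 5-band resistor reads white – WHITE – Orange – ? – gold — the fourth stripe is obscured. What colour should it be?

9930 Ω = 993 × 10^1.
The fourth band is the multiplier, 10^1, which is brown.

brown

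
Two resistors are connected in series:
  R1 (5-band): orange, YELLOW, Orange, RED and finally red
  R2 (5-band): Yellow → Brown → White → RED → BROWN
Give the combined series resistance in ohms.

76200 Ω

R1: orange, yellow, orange → 343; red ×10^2 → 34300 Ω.
R2: yellow, brown, white → 419; red ×10^2 → 41900 Ω.
Series: 34300 + 41900 = 76200 Ω.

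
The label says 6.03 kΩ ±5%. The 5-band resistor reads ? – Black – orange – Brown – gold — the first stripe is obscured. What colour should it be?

blue

6030 Ω = 603 × 10^1.
The first band gives digit 6 of the significand, and 6 is blue.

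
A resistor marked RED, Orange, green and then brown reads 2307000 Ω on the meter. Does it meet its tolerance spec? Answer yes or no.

Red → 2 (first significant figure)
Orange → 3 (second significant figure)
Green → ×10^5 multiplier
Brown → ±1% tolerance
23 × 100000 = 2300000 Ω
Allowed range: 2277000 Ω to 2323000 Ω.
2307000 Ω lies inside that range.

yes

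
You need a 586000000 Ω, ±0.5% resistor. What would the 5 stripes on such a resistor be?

586000000 Ω = 586 × 10^6.
5 → green
8 → grey
6 → blue
Multiplier 10^6 → blue.
±0.5% tolerance → green.

green, grey, blue, blue, green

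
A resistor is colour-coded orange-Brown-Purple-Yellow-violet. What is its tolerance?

The last band, violet, is the tolerance band.
Violet corresponds to ±0.1%.

±0.1%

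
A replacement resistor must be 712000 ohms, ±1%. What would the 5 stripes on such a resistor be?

712000 Ω = 712 × 10^3.
7 → violet
1 → brown
2 → red
Multiplier 10^3 → orange.
±1% tolerance → brown.

violet, brown, red, orange, brown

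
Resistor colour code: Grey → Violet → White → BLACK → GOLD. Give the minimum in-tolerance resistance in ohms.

Grey → 8 (first significant figure)
Violet → 7 (second significant figure)
White → 9 (third significant figure)
Black → ×1 multiplier
Gold → ±5% tolerance
879 × 1 = 879 Ω
Minimum = 879 × (1 − 5/100) = 835.05 Ω.

835.05 Ω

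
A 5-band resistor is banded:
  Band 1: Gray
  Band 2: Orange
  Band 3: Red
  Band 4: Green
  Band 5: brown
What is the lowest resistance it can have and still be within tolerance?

Grey → 8 (first significant figure)
Orange → 3 (second significant figure)
Red → 2 (third significant figure)
Green → ×10^5 multiplier
Brown → ±1% tolerance
832 × 100000 = 83200000 Ω
Lowest = 83200000 × (1 − 1/100) = 82368000 Ω.

82368000 Ω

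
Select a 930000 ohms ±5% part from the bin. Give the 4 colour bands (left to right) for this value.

930000 Ω = 93 × 10^4.
9 → white
3 → orange
Multiplier 10^4 → yellow.
±5% tolerance → gold.

white, orange, yellow, gold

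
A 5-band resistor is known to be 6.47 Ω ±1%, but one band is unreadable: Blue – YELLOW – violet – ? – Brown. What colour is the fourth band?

6.47 Ω = 647 × 10^-2.
The fourth band is the multiplier, 10^-2, which is silver.

silver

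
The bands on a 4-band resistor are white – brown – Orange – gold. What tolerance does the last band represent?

The last band, gold, is the tolerance band.
Gold corresponds to ±5%.

±5%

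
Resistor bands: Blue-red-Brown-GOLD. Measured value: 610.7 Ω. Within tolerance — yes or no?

Blue → 6 (first significant figure)
Red → 2 (second significant figure)
Brown → ×10 multiplier
Gold → ±5% tolerance
62 × 10 = 620 Ω
Allowed range: 589 Ω to 651 Ω.
610.7 Ω lies inside that range.

yes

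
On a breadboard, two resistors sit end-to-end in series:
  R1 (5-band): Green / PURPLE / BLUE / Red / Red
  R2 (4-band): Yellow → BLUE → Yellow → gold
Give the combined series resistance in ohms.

R1: green, violet, blue → 576; red ×10^2 → 57600 Ω.
R2: yellow, blue → 46; yellow ×10^4 → 460000 Ω.
Series: 57600 + 460000 = 517600 Ω.

517600 Ω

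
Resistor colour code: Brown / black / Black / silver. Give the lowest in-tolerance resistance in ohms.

9 Ω

Brown → 1 (first significant figure)
Black → 0 (second significant figure)
Black → ×1 multiplier
Silver → ±10% tolerance
10 × 1 = 10 Ω
Lowest = 10 × (1 − 10/100) = 9 Ω.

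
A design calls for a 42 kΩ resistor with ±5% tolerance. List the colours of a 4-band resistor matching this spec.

42000 Ω = 42 × 10^3.
4 → yellow
2 → red
Multiplier 10^3 → orange.
±5% tolerance → gold.

yellow, red, orange, gold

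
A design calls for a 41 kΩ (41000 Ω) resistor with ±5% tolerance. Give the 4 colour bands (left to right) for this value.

yellow, brown, orange, gold

41000 Ω = 41 × 10^3.
4 → yellow
1 → brown
Multiplier 10^3 → orange.
±5% tolerance → gold.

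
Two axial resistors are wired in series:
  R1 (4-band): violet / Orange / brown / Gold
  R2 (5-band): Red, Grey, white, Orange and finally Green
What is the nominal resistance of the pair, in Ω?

289730 Ω

R1: violet, orange → 73; brown ×10 → 730 Ω.
R2: red, grey, white → 289; orange ×10^3 → 289000 Ω.
Series: 730 + 289000 = 289730 Ω.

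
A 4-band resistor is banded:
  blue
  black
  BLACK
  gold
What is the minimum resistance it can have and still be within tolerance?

57 Ω

Blue → 6 (first significant figure)
Black → 0 (second significant figure)
Black → ×1 multiplier
Gold → ±5% tolerance
60 × 1 = 60 Ω
Minimum = 60 × (1 − 5/100) = 57 Ω.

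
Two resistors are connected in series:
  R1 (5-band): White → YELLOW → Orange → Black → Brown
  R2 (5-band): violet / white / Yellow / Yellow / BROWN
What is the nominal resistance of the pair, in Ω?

7940943 Ω

R1: white, yellow, orange → 943; black ×1 → 943 Ω.
R2: violet, white, yellow → 794; yellow ×10^4 → 7940000 Ω.
Series: 943 + 7940000 = 7940943 Ω.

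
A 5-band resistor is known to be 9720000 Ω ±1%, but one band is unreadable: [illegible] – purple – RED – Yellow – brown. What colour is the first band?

9720000 Ω = 972 × 10^4.
The first band gives digit 9 of the significand, and 9 is white.

white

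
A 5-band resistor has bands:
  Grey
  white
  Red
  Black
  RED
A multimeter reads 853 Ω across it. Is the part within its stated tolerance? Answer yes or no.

no

Grey → 8 (first significant figure)
White → 9 (second significant figure)
Red → 2 (third significant figure)
Black → ×1 multiplier
Red → ±2% tolerance
892 × 1 = 892 Ω
Allowed range: 874.16 Ω to 909.84 Ω.
853 Ω lies outside that range.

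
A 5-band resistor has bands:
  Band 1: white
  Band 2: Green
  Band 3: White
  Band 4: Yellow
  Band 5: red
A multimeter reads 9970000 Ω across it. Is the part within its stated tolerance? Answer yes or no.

White → 9 (first significant figure)
Green → 5 (second significant figure)
White → 9 (third significant figure)
Yellow → ×10^4 multiplier
Red → ±2% tolerance
959 × 10000 = 9590000 Ω
Allowed range: 9398200 Ω to 9781800 Ω.
9970000 Ω lies outside that range.

no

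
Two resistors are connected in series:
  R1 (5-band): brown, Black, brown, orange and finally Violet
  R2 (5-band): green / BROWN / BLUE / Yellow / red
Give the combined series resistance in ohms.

5261000 Ω

R1: brown, black, brown → 101; orange ×10^3 → 101000 Ω.
R2: green, brown, blue → 516; yellow ×10^4 → 5160000 Ω.
Series: 101000 + 5160000 = 5261000 Ω.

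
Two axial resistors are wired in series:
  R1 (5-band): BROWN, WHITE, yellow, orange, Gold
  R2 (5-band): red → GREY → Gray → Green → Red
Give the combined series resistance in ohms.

28994000 Ω

R1: brown, white, yellow → 194; orange ×10^3 → 194000 Ω.
R2: red, grey, grey → 288; green ×10^5 → 28800000 Ω.
Series: 194000 + 28800000 = 28994000 Ω.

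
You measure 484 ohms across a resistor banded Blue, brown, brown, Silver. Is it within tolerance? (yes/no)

Blue → 6 (first significant figure)
Brown → 1 (second significant figure)
Brown → ×10 multiplier
Silver → ±10% tolerance
61 × 10 = 610 Ω
Allowed range: 549 Ω to 671 Ω.
484 ohms lies outside that range.

no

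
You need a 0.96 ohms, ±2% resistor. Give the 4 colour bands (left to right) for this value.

0.96 Ω = 96 × 10^-2.
9 → white
6 → blue
Multiplier 10^-2 → silver.
±2% tolerance → red.

white, blue, silver, red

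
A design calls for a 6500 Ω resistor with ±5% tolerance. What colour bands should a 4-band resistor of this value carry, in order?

6500 Ω = 65 × 10^2.
6 → blue
5 → green
Multiplier 10^2 → red.
±5% tolerance → gold.

blue, green, red, gold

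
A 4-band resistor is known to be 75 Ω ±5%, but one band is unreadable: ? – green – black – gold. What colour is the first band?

violet

75 Ω = 75 × 10^0.
The first band gives digit 7 of the significand, and 7 is violet.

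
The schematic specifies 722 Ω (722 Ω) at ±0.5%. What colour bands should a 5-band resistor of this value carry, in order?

violet, red, red, black, green

722 Ω = 722 × 10^0.
7 → violet
2 → red
2 → red
Multiplier 10^0 → black.
±0.5% tolerance → green.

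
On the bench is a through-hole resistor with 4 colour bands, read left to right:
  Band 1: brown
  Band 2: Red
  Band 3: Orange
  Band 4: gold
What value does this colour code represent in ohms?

12000 Ω

Brown → 1 (first significant figure)
Red → 2 (second significant figure)
Orange → ×10^3 multiplier
12 × 1000 = 12000 Ω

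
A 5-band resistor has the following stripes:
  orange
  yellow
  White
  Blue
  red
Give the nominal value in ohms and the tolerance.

Orange → 3 (first significant figure)
Yellow → 4 (second significant figure)
White → 9 (third significant figure)
Blue → ×10^6 multiplier
Red → ±2% tolerance
349 × 1000000 = 349000000 Ω

349000000 Ω ±2%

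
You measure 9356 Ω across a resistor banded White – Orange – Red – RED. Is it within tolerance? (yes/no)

White → 9 (first significant figure)
Orange → 3 (second significant figure)
Red → ×10^2 multiplier
Red → ±2% tolerance
93 × 100 = 9300 Ω
Allowed range: 9114 Ω to 9486 Ω.
9356 Ω lies inside that range.

yes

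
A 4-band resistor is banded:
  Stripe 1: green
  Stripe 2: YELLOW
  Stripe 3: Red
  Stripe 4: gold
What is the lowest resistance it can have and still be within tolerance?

Green → 5 (first significant figure)
Yellow → 4 (second significant figure)
Red → ×10^2 multiplier
Gold → ±5% tolerance
54 × 100 = 5400 Ω
Lowest = 5400 × (1 − 5/100) = 5130 Ω.

5130 Ω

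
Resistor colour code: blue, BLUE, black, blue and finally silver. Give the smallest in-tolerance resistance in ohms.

594000000 Ω

Blue → 6 (first significant figure)
Blue → 6 (second significant figure)
Black → 0 (third significant figure)
Blue → ×10^6 multiplier
Silver → ±10% tolerance
660 × 1000000 = 660000000 Ω
Smallest = 660000000 × (1 − 10/100) = 594000000 Ω.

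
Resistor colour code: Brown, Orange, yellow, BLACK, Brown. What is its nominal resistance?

Brown → 1 (first significant figure)
Orange → 3 (second significant figure)
Yellow → 4 (third significant figure)
Black → ×1 multiplier
134 × 1 = 134 Ω

134 Ω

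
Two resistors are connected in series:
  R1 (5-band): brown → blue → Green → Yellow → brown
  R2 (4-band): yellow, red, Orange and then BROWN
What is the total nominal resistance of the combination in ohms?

R1: brown, blue, green → 165; yellow ×10^4 → 1650000 Ω.
R2: yellow, red → 42; orange ×10^3 → 42000 Ω.
Series: 1650000 + 42000 = 1692000 Ω.

1692000 Ω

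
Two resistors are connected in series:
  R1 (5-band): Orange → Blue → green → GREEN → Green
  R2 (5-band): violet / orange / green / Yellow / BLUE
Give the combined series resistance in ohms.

43850000 Ω

R1: orange, blue, green → 365; green ×10^5 → 36500000 Ω.
R2: violet, orange, green → 735; yellow ×10^4 → 7350000 Ω.
Series: 36500000 + 7350000 = 43850000 Ω.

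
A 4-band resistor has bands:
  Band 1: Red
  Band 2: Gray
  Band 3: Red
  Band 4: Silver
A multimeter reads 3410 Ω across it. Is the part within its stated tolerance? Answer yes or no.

Red → 2 (first significant figure)
Grey → 8 (second significant figure)
Red → ×10^2 multiplier
Silver → ±10% tolerance
28 × 100 = 2800 Ω
Allowed range: 2520 Ω to 3080 Ω.
3410 Ω lies outside that range.

no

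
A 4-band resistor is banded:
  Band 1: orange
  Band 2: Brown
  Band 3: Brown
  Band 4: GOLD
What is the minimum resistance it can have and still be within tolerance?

Orange → 3 (first significant figure)
Brown → 1 (second significant figure)
Brown → ×10 multiplier
Gold → ±5% tolerance
31 × 10 = 310 Ω
Minimum = 310 × (1 − 5/100) = 294.5 Ω.

294.5 Ω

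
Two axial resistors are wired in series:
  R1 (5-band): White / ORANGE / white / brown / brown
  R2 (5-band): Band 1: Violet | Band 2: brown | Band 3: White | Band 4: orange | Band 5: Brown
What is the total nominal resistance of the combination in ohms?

728390 Ω

R1: white, orange, white → 939; brown ×10 → 9390 Ω.
R2: violet, brown, white → 719; orange ×10^3 → 719000 Ω.
Series: 9390 + 719000 = 728390 Ω.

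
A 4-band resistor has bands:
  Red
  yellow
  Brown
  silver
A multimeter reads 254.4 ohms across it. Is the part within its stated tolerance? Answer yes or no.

yes

Red → 2 (first significant figure)
Yellow → 4 (second significant figure)
Brown → ×10 multiplier
Silver → ±10% tolerance
24 × 10 = 240 Ω
Allowed range: 216 Ω to 264 Ω.
254.4 ohms lies inside that range.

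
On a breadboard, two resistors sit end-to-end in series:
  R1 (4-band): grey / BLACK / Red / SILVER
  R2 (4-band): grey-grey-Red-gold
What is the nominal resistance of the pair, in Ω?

R1: grey, black → 80; red ×10^2 → 8000 Ω.
R2: grey, grey → 88; red ×10^2 → 8800 Ω.
Series: 8000 + 8800 = 16800 Ω.

16800 Ω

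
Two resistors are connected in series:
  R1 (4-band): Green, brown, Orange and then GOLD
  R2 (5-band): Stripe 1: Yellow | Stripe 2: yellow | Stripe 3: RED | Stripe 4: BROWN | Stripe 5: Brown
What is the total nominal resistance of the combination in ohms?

R1: green, brown → 51; orange ×10^3 → 51000 Ω.
R2: yellow, yellow, red → 442; brown ×10 → 4420 Ω.
Series: 51000 + 4420 = 55420 Ω.

55420 Ω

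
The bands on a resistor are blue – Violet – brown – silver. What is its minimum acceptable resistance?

Blue → 6 (first significant figure)
Violet → 7 (second significant figure)
Brown → ×10 multiplier
Silver → ±10% tolerance
67 × 10 = 670 Ω
Minimum = 670 × (1 − 10/100) = 603 Ω.

603 Ω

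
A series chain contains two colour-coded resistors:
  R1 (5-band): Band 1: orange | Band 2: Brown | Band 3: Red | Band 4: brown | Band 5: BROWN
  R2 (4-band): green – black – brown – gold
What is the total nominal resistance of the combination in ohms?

3620 Ω

R1: orange, brown, red → 312; brown ×10 → 3120 Ω.
R2: green, black → 50; brown ×10 → 500 Ω.
Series: 3120 + 500 = 3620 Ω.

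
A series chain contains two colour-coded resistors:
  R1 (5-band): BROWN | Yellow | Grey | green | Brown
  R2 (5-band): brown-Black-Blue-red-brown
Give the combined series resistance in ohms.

R1: brown, yellow, grey → 148; green ×10^5 → 14800000 Ω.
R2: brown, black, blue → 106; red ×10^2 → 10600 Ω.
Series: 14800000 + 10600 = 14810600 Ω.

14810600 Ω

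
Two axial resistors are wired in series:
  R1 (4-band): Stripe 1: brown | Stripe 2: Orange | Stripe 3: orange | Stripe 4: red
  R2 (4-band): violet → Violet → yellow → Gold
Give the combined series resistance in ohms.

783000 Ω

R1: brown, orange → 13; orange ×10^3 → 13000 Ω.
R2: violet, violet → 77; yellow ×10^4 → 770000 Ω.
Series: 13000 + 770000 = 783000 Ω.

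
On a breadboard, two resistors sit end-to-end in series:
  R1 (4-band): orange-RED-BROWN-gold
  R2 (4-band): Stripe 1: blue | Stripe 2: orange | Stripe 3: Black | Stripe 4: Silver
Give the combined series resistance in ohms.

383 Ω

R1: orange, red → 32; brown ×10 → 320 Ω.
R2: blue, orange → 63; black ×1 → 63 Ω.
Series: 320 + 63 = 383 Ω.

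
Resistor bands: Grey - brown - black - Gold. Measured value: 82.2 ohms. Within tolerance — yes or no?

Grey → 8 (first significant figure)
Brown → 1 (second significant figure)
Black → ×1 multiplier
Gold → ±5% tolerance
81 × 1 = 81 Ω
Allowed range: 76.95 Ω to 85.05 Ω.
82.2 ohms lies inside that range.

yes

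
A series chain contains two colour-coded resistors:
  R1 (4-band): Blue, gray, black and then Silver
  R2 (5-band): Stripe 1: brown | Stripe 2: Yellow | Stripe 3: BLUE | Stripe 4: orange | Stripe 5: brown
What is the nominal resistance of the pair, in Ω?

R1: blue, grey → 68; black ×1 → 68 Ω.
R2: brown, yellow, blue → 146; orange ×10^3 → 146000 Ω.
Series: 68 + 146000 = 146068 Ω.

146068 Ω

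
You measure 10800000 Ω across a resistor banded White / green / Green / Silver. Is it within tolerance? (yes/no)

no

White → 9 (first significant figure)
Green → 5 (second significant figure)
Green → ×10^5 multiplier
Silver → ±10% tolerance
95 × 100000 = 9500000 Ω
Allowed range: 8550000 Ω to 10450000 Ω.
10800000 Ω lies outside that range.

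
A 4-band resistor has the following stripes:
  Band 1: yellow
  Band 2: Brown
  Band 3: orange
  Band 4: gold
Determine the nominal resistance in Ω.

Yellow → 4 (first significant figure)
Brown → 1 (second significant figure)
Orange → ×10^3 multiplier
41 × 1000 = 41000 Ω

41000 Ω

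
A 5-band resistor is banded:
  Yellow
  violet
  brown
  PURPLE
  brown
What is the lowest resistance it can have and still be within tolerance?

Yellow → 4 (first significant figure)
Violet → 7 (second significant figure)
Brown → 1 (third significant figure)
Violet → ×10^7 multiplier
Brown → ±1% tolerance
471 × 10000000 = 4710000000 Ω
Lowest = 4710000000 × (1 − 1/100) = 4662900000 Ω.

4662900000 Ω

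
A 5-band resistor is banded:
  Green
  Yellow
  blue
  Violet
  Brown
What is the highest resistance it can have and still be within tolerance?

Green → 5 (first significant figure)
Yellow → 4 (second significant figure)
Blue → 6 (third significant figure)
Violet → ×10^7 multiplier
Brown → ±1% tolerance
546 × 10000000 = 5460000000 Ω
Highest = 5460000000 × (1 + 1/100) = 5514600000 Ω.

5514600000 Ω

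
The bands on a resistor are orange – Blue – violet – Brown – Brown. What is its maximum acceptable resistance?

3706.7 Ω

Orange → 3 (first significant figure)
Blue → 6 (second significant figure)
Violet → 7 (third significant figure)
Brown → ×10 multiplier
Brown → ±1% tolerance
367 × 10 = 3670 Ω
Maximum = 3670 × (1 + 1/100) = 3706.7 Ω.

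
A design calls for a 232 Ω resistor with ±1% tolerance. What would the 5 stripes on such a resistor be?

232 Ω = 232 × 10^0.
2 → red
3 → orange
2 → red
Multiplier 10^0 → black.
±1% tolerance → brown.

red, orange, red, black, brown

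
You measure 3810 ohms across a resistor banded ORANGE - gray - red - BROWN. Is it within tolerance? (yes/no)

yes

Orange → 3 (first significant figure)
Grey → 8 (second significant figure)
Red → ×10^2 multiplier
Brown → ±1% tolerance
38 × 100 = 3800 Ω
Allowed range: 3762 Ω to 3838 Ω.
3810 ohms lies inside that range.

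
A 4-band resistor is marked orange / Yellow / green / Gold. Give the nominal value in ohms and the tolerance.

Orange → 3 (first significant figure)
Yellow → 4 (second significant figure)
Green → ×10^5 multiplier
Gold → ±5% tolerance
34 × 100000 = 3400000 Ω

3400000 Ω ±5%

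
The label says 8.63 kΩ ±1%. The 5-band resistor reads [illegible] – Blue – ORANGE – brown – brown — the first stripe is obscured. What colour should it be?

grey

8630 Ω = 863 × 10^1.
The first band gives digit 8 of the significand, and 8 is grey.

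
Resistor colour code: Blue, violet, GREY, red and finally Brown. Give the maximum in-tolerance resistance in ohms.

68478 Ω

Blue → 6 (first significant figure)
Violet → 7 (second significant figure)
Grey → 8 (third significant figure)
Red → ×10^2 multiplier
Brown → ±1% tolerance
678 × 100 = 67800 Ω
Maximum = 67800 × (1 + 1/100) = 68478 Ω.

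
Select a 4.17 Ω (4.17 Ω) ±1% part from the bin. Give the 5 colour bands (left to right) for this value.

yellow, brown, violet, silver, brown

4.17 Ω = 417 × 10^-2.
4 → yellow
1 → brown
7 → violet
Multiplier 10^-2 → silver.
±1% tolerance → brown.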